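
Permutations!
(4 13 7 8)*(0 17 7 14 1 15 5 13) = (0 17 7 8 4)(1 15 5 13 14) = [17, 15, 2, 3, 0, 13, 6, 8, 4, 9, 10, 11, 12, 14, 1, 5, 16, 7]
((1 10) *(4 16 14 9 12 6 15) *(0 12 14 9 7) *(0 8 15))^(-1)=(0 6 12)(1 10)(4 15 8 7 14 9 16)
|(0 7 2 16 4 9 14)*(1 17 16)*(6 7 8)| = 11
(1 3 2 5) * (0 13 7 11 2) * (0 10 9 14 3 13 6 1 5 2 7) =(0 6 1 13)(3 10 9 14)(7 11) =[6, 13, 2, 10, 4, 5, 1, 11, 8, 14, 9, 7, 12, 0, 3]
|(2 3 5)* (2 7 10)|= 5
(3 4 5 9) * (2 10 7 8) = (2 10 7 8)(3 4 5 9) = [0, 1, 10, 4, 5, 9, 6, 8, 2, 3, 7]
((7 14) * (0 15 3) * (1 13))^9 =(15)(1 13)(7 14)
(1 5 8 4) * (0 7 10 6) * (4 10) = (0 7 4 1 5 8 10 6) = [7, 5, 2, 3, 1, 8, 0, 4, 10, 9, 6]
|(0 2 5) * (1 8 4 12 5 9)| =8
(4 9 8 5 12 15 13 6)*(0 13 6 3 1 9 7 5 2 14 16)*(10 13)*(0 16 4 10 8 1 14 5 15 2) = [8, 9, 5, 14, 7, 12, 10, 15, 0, 1, 13, 11, 2, 3, 4, 6, 16] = (16)(0 8)(1 9)(2 5 12)(3 14 4 7 15 6 10 13)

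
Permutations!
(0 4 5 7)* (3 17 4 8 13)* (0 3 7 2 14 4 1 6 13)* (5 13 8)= (0 5 2 14 4 13 7 3 17 1 6 8)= [5, 6, 14, 17, 13, 2, 8, 3, 0, 9, 10, 11, 12, 7, 4, 15, 16, 1]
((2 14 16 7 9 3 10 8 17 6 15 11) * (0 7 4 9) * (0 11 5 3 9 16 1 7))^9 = ((1 7 11 2 14)(3 10 8 17 6 15 5)(4 16))^9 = (1 14 2 11 7)(3 8 6 5 10 17 15)(4 16)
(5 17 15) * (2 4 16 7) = (2 4 16 7)(5 17 15) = [0, 1, 4, 3, 16, 17, 6, 2, 8, 9, 10, 11, 12, 13, 14, 5, 7, 15]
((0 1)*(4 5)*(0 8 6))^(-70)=(0 8)(1 6)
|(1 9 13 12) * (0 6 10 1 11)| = |(0 6 10 1 9 13 12 11)| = 8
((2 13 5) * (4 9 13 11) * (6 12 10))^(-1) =((2 11 4 9 13 5)(6 12 10))^(-1) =(2 5 13 9 4 11)(6 10 12)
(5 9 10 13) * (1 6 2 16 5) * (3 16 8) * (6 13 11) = (1 13)(2 8 3 16 5 9 10 11 6) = [0, 13, 8, 16, 4, 9, 2, 7, 3, 10, 11, 6, 12, 1, 14, 15, 5]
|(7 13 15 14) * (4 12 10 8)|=4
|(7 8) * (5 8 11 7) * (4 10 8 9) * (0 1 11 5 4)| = 6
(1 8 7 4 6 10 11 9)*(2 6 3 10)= [0, 8, 6, 10, 3, 5, 2, 4, 7, 1, 11, 9]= (1 8 7 4 3 10 11 9)(2 6)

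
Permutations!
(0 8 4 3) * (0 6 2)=(0 8 4 3 6 2)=[8, 1, 0, 6, 3, 5, 2, 7, 4]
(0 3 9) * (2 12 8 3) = [2, 1, 12, 9, 4, 5, 6, 7, 3, 0, 10, 11, 8] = (0 2 12 8 3 9)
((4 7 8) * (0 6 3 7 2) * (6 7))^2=((0 7 8 4 2)(3 6))^2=(0 8 2 7 4)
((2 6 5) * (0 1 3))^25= ((0 1 3)(2 6 5))^25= (0 1 3)(2 6 5)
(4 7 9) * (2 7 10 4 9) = (2 7)(4 10) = [0, 1, 7, 3, 10, 5, 6, 2, 8, 9, 4]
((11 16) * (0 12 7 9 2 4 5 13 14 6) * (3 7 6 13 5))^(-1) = ((0 12 6)(2 4 3 7 9)(11 16)(13 14))^(-1) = (0 6 12)(2 9 7 3 4)(11 16)(13 14)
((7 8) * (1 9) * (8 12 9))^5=((1 8 7 12 9))^5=(12)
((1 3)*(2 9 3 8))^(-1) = (1 3 9 2 8)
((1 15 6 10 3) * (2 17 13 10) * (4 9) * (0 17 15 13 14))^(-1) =(0 14 17)(1 3 10 13)(2 6 15)(4 9)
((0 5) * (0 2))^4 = (0 5 2)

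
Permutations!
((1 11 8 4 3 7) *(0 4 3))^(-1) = ((0 4)(1 11 8 3 7))^(-1) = (0 4)(1 7 3 8 11)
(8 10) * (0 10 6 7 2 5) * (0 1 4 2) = [10, 4, 5, 3, 2, 1, 7, 0, 6, 9, 8] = (0 10 8 6 7)(1 4 2 5)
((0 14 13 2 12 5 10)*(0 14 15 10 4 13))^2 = (0 10)(2 5 13 12 4)(14 15)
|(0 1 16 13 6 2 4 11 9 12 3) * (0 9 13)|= 15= |(0 1 16)(2 4 11 13 6)(3 9 12)|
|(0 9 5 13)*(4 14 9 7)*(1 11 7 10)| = 10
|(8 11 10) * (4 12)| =6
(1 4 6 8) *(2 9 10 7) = (1 4 6 8)(2 9 10 7) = [0, 4, 9, 3, 6, 5, 8, 2, 1, 10, 7]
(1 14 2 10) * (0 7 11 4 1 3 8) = (0 7 11 4 1 14 2 10 3 8) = [7, 14, 10, 8, 1, 5, 6, 11, 0, 9, 3, 4, 12, 13, 2]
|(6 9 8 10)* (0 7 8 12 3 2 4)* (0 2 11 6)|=|(0 7 8 10)(2 4)(3 11 6 9 12)|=20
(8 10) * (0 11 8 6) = (0 11 8 10 6) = [11, 1, 2, 3, 4, 5, 0, 7, 10, 9, 6, 8]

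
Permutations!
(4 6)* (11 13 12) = (4 6)(11 13 12) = [0, 1, 2, 3, 6, 5, 4, 7, 8, 9, 10, 13, 11, 12]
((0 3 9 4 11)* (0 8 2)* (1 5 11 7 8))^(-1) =(0 2 8 7 4 9 3)(1 11 5)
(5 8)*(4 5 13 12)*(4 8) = (4 5)(8 13 12) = [0, 1, 2, 3, 5, 4, 6, 7, 13, 9, 10, 11, 8, 12]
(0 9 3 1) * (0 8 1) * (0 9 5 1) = [5, 8, 2, 9, 4, 1, 6, 7, 0, 3] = (0 5 1 8)(3 9)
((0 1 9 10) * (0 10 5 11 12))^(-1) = ((0 1 9 5 11 12))^(-1) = (0 12 11 5 9 1)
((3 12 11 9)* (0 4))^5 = ((0 4)(3 12 11 9))^5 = (0 4)(3 12 11 9)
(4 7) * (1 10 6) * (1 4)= (1 10 6 4 7)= [0, 10, 2, 3, 7, 5, 4, 1, 8, 9, 6]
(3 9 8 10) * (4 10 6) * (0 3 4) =(0 3 9 8 6)(4 10) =[3, 1, 2, 9, 10, 5, 0, 7, 6, 8, 4]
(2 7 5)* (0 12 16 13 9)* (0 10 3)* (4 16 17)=[12, 1, 7, 0, 16, 2, 6, 5, 8, 10, 3, 11, 17, 9, 14, 15, 13, 4]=(0 12 17 4 16 13 9 10 3)(2 7 5)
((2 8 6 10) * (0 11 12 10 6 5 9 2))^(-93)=((0 11 12 10)(2 8 5 9))^(-93)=(0 10 12 11)(2 9 5 8)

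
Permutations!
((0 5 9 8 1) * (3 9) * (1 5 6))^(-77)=((0 6 1)(3 9 8 5))^(-77)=(0 6 1)(3 5 8 9)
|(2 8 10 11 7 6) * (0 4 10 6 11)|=6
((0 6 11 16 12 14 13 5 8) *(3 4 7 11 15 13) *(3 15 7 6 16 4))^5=(0 13 12 8 15 16 5 14)(4 6 7 11)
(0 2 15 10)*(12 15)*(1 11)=(0 2 12 15 10)(1 11)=[2, 11, 12, 3, 4, 5, 6, 7, 8, 9, 0, 1, 15, 13, 14, 10]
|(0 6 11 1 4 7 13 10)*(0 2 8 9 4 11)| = 14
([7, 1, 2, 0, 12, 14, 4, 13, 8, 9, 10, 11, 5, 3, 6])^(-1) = [3, 1, 2, 13, 6, 12, 14, 0, 8, 9, 10, 11, 4, 7, 5]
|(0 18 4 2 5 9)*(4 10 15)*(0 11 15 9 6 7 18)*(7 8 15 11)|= |(2 5 6 8 15 4)(7 18 10 9)|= 12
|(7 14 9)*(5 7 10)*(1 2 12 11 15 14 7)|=|(1 2 12 11 15 14 9 10 5)|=9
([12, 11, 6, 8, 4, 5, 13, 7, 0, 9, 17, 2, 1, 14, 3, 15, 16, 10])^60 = (17)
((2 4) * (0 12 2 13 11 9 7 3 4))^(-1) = (0 2 12)(3 7 9 11 13 4)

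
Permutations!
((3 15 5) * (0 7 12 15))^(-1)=((0 7 12 15 5 3))^(-1)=(0 3 5 15 12 7)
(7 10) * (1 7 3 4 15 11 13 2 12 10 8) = (1 7 8)(2 12 10 3 4 15 11 13) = [0, 7, 12, 4, 15, 5, 6, 8, 1, 9, 3, 13, 10, 2, 14, 11]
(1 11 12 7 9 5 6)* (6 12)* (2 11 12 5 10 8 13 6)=(1 12 7 9 10 8 13 6)(2 11)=[0, 12, 11, 3, 4, 5, 1, 9, 13, 10, 8, 2, 7, 6]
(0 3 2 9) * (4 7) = [3, 1, 9, 2, 7, 5, 6, 4, 8, 0] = (0 3 2 9)(4 7)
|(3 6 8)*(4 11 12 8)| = 6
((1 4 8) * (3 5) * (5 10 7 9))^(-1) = (1 8 4)(3 5 9 7 10)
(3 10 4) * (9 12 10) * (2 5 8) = [0, 1, 5, 9, 3, 8, 6, 7, 2, 12, 4, 11, 10] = (2 5 8)(3 9 12 10 4)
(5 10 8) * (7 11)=[0, 1, 2, 3, 4, 10, 6, 11, 5, 9, 8, 7]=(5 10 8)(7 11)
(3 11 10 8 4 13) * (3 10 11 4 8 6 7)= (3 4 13 10 6 7)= [0, 1, 2, 4, 13, 5, 7, 3, 8, 9, 6, 11, 12, 10]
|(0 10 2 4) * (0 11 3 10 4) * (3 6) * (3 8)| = 8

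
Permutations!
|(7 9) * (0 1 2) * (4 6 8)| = |(0 1 2)(4 6 8)(7 9)| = 6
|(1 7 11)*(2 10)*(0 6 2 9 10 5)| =12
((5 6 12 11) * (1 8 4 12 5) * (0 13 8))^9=((0 13 8 4 12 11 1)(5 6))^9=(0 8 12 1 13 4 11)(5 6)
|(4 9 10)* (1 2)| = |(1 2)(4 9 10)| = 6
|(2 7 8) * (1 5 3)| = |(1 5 3)(2 7 8)| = 3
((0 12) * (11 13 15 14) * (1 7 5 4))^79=((0 12)(1 7 5 4)(11 13 15 14))^79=(0 12)(1 4 5 7)(11 14 15 13)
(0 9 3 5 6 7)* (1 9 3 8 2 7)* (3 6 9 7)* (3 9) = (0 6 1 7)(2 9 8)(3 5) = [6, 7, 9, 5, 4, 3, 1, 0, 2, 8]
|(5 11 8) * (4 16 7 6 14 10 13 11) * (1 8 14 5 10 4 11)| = 28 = |(1 8 10 13)(4 16 7 6 5 11 14)|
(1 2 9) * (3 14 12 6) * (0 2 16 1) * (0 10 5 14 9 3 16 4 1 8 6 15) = [2, 4, 3, 9, 1, 14, 16, 7, 6, 10, 5, 11, 15, 13, 12, 0, 8] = (0 2 3 9 10 5 14 12 15)(1 4)(6 16 8)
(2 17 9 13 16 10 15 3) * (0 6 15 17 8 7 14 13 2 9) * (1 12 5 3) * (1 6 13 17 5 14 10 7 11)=(0 13 16 7 10 5 3 9 2 8 11 1 12 14 17)(6 15)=[13, 12, 8, 9, 4, 3, 15, 10, 11, 2, 5, 1, 14, 16, 17, 6, 7, 0]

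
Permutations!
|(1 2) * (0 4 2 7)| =5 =|(0 4 2 1 7)|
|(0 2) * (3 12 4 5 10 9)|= 6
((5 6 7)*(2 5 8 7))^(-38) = ((2 5 6)(7 8))^(-38) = (8)(2 5 6)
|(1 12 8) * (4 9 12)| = |(1 4 9 12 8)| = 5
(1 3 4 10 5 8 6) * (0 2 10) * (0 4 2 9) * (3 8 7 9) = (0 3 2 10 5 7 9)(1 8 6) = [3, 8, 10, 2, 4, 7, 1, 9, 6, 0, 5]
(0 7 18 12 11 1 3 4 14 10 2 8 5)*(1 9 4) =(0 7 18 12 11 9 4 14 10 2 8 5)(1 3) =[7, 3, 8, 1, 14, 0, 6, 18, 5, 4, 2, 9, 11, 13, 10, 15, 16, 17, 12]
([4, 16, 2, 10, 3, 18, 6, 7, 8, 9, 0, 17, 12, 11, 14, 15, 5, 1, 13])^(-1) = [10, 17, 2, 4, 0, 16, 6, 7, 8, 9, 3, 13, 12, 18, 14, 15, 1, 11, 5]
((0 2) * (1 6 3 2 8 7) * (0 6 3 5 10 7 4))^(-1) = (0 4 8)(1 7 10 5 6 2 3)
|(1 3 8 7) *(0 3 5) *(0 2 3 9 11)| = 6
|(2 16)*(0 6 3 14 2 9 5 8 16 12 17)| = 28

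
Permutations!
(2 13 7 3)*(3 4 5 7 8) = (2 13 8 3)(4 5 7) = [0, 1, 13, 2, 5, 7, 6, 4, 3, 9, 10, 11, 12, 8]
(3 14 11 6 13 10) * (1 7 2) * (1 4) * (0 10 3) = (0 10)(1 7 2 4)(3 14 11 6 13) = [10, 7, 4, 14, 1, 5, 13, 2, 8, 9, 0, 6, 12, 3, 11]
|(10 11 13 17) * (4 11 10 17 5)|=|(17)(4 11 13 5)|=4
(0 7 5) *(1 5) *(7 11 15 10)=(0 11 15 10 7 1 5)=[11, 5, 2, 3, 4, 0, 6, 1, 8, 9, 7, 15, 12, 13, 14, 10]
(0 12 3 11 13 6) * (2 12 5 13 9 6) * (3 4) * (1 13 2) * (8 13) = (0 5 2 12 4 3 11 9 6)(1 8 13) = [5, 8, 12, 11, 3, 2, 0, 7, 13, 6, 10, 9, 4, 1]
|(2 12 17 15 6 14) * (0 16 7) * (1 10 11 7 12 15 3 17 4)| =|(0 16 12 4 1 10 11 7)(2 15 6 14)(3 17)| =8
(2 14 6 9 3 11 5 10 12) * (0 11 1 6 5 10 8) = (0 11 10 12 2 14 5 8)(1 6 9 3) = [11, 6, 14, 1, 4, 8, 9, 7, 0, 3, 12, 10, 2, 13, 5]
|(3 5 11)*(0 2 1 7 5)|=7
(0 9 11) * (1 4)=[9, 4, 2, 3, 1, 5, 6, 7, 8, 11, 10, 0]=(0 9 11)(1 4)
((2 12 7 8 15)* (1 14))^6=(2 12 7 8 15)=((1 14)(2 12 7 8 15))^6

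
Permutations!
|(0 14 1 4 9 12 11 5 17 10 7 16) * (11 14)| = 35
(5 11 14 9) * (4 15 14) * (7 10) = (4 15 14 9 5 11)(7 10) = [0, 1, 2, 3, 15, 11, 6, 10, 8, 5, 7, 4, 12, 13, 9, 14]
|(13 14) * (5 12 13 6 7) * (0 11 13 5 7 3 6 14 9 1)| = 10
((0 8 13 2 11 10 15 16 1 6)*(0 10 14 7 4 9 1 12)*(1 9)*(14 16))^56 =((0 8 13 2 11 16 12)(1 6 10 15 14 7 4))^56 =(16)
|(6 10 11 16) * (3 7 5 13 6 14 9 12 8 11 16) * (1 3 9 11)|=|(1 3 7 5 13 6 10 16 14 11 9 12 8)|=13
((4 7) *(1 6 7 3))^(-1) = (1 3 4 7 6)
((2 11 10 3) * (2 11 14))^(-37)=(2 14)(3 10 11)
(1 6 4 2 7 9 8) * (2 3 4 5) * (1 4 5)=(1 6)(2 7 9 8 4 3 5)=[0, 6, 7, 5, 3, 2, 1, 9, 4, 8]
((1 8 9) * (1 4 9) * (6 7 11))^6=(11)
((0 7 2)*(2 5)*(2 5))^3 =((0 7 2))^3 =(7)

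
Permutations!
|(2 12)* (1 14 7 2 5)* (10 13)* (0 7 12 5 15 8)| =18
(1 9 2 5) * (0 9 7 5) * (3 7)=(0 9 2)(1 3 7 5)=[9, 3, 0, 7, 4, 1, 6, 5, 8, 2]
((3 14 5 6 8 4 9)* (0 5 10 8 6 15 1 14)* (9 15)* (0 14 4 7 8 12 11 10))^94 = (0 14 3 9 5)(1 4 15)(10 12 11)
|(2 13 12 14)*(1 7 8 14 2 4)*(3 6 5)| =15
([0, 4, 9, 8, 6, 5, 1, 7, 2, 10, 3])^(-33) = [0, 1, 10, 2, 4, 5, 6, 7, 9, 3, 8]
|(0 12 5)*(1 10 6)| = 3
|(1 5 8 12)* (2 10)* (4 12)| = |(1 5 8 4 12)(2 10)| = 10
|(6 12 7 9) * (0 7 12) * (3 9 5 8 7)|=12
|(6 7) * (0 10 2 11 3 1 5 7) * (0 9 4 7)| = |(0 10 2 11 3 1 5)(4 7 6 9)| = 28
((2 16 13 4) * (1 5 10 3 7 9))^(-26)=(1 7 10)(2 13)(3 5 9)(4 16)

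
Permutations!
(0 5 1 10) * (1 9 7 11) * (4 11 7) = (0 5 9 4 11 1 10) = [5, 10, 2, 3, 11, 9, 6, 7, 8, 4, 0, 1]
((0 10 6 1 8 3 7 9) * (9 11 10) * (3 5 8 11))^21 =((0 9)(1 11 10 6)(3 7)(5 8))^21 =(0 9)(1 11 10 6)(3 7)(5 8)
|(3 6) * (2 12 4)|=6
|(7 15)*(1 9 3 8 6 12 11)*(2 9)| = 8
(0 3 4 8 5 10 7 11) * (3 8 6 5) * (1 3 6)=(0 8 6 5 10 7 11)(1 3 4)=[8, 3, 2, 4, 1, 10, 5, 11, 6, 9, 7, 0]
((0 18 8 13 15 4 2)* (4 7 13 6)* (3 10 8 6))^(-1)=(0 2 4 6 18)(3 8 10)(7 15 13)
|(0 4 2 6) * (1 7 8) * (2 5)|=15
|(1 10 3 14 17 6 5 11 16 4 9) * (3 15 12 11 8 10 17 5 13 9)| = |(1 17 6 13 9)(3 14 5 8 10 15 12 11 16 4)| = 10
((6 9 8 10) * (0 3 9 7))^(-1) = ((0 3 9 8 10 6 7))^(-1) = (0 7 6 10 8 9 3)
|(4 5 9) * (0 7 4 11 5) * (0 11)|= |(0 7 4 11 5 9)|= 6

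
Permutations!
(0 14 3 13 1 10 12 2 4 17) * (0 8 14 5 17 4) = (0 5 17 8 14 3 13 1 10 12 2) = [5, 10, 0, 13, 4, 17, 6, 7, 14, 9, 12, 11, 2, 1, 3, 15, 16, 8]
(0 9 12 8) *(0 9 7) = (0 7)(8 9 12) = [7, 1, 2, 3, 4, 5, 6, 0, 9, 12, 10, 11, 8]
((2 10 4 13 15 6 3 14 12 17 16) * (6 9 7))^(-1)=(2 16 17 12 14 3 6 7 9 15 13 4 10)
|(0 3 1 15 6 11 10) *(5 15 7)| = |(0 3 1 7 5 15 6 11 10)| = 9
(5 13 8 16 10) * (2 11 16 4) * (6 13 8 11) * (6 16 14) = (2 16 10 5 8 4)(6 13 11 14) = [0, 1, 16, 3, 2, 8, 13, 7, 4, 9, 5, 14, 12, 11, 6, 15, 10]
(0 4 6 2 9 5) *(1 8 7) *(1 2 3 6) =(0 4 1 8 7 2 9 5)(3 6) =[4, 8, 9, 6, 1, 0, 3, 2, 7, 5]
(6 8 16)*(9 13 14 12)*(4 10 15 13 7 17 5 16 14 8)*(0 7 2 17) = [7, 1, 17, 3, 10, 16, 4, 0, 14, 2, 15, 11, 9, 8, 12, 13, 6, 5] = (0 7)(2 17 5 16 6 4 10 15 13 8 14 12 9)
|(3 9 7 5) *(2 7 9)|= 4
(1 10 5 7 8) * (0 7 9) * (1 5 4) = (0 7 8 5 9)(1 10 4) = [7, 10, 2, 3, 1, 9, 6, 8, 5, 0, 4]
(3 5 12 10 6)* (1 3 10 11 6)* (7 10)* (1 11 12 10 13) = (1 3 5 10 11 6 7 13) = [0, 3, 2, 5, 4, 10, 7, 13, 8, 9, 11, 6, 12, 1]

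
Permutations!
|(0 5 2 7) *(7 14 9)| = 6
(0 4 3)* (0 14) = (0 4 3 14) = [4, 1, 2, 14, 3, 5, 6, 7, 8, 9, 10, 11, 12, 13, 0]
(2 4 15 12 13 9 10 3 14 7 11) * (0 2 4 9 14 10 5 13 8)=(0 2 9 5 13 14 7 11 4 15 12 8)(3 10)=[2, 1, 9, 10, 15, 13, 6, 11, 0, 5, 3, 4, 8, 14, 7, 12]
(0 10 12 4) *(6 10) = [6, 1, 2, 3, 0, 5, 10, 7, 8, 9, 12, 11, 4] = (0 6 10 12 4)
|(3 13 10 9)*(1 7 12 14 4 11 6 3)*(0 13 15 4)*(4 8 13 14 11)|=22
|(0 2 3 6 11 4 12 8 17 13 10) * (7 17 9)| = |(0 2 3 6 11 4 12 8 9 7 17 13 10)| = 13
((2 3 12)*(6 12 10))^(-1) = ((2 3 10 6 12))^(-1) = (2 12 6 10 3)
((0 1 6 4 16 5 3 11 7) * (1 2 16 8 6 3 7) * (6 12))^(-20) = (16)(1 3 11)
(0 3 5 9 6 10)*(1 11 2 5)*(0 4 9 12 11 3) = (1 3)(2 5 12 11)(4 9 6 10) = [0, 3, 5, 1, 9, 12, 10, 7, 8, 6, 4, 2, 11]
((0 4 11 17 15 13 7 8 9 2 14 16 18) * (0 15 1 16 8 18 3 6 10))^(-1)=(0 10 6 3 16 1 17 11 4)(2 9 8 14)(7 13 15 18)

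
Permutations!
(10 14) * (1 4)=(1 4)(10 14)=[0, 4, 2, 3, 1, 5, 6, 7, 8, 9, 14, 11, 12, 13, 10]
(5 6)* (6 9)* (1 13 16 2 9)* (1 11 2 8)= (1 13 16 8)(2 9 6 5 11)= [0, 13, 9, 3, 4, 11, 5, 7, 1, 6, 10, 2, 12, 16, 14, 15, 8]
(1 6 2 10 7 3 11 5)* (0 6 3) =[6, 3, 10, 11, 4, 1, 2, 0, 8, 9, 7, 5] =(0 6 2 10 7)(1 3 11 5)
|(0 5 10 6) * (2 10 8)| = 6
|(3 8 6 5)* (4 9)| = 4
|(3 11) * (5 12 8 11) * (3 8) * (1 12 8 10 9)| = 8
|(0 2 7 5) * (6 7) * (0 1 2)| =5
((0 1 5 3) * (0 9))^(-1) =((0 1 5 3 9))^(-1) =(0 9 3 5 1)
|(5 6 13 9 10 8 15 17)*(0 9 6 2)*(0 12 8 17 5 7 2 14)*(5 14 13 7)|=|(0 9 10 17 5 13 6 7 2 12 8 15 14)|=13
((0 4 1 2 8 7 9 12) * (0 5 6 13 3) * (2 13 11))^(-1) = ((0 4 1 13 3)(2 8 7 9 12 5 6 11))^(-1) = (0 3 13 1 4)(2 11 6 5 12 9 7 8)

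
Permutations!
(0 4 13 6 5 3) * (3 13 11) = (0 4 11 3)(5 13 6) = [4, 1, 2, 0, 11, 13, 5, 7, 8, 9, 10, 3, 12, 6]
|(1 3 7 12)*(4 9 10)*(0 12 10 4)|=6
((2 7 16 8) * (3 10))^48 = ((2 7 16 8)(3 10))^48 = (16)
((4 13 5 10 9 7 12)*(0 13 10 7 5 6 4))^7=((0 13 6 4 10 9 5 7 12))^7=(0 7 9 4 13 12 5 10 6)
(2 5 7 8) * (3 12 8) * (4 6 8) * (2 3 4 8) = (2 5 7 4 6)(3 12 8) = [0, 1, 5, 12, 6, 7, 2, 4, 3, 9, 10, 11, 8]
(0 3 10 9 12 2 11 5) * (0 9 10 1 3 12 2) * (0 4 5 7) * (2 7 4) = (0 12 2 11 4 5 9 7)(1 3) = [12, 3, 11, 1, 5, 9, 6, 0, 8, 7, 10, 4, 2]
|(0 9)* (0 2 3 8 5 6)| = 7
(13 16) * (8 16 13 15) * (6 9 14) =(6 9 14)(8 16 15) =[0, 1, 2, 3, 4, 5, 9, 7, 16, 14, 10, 11, 12, 13, 6, 8, 15]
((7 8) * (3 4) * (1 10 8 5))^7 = ((1 10 8 7 5)(3 4))^7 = (1 8 5 10 7)(3 4)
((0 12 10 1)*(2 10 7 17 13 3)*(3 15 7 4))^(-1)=((0 12 4 3 2 10 1)(7 17 13 15))^(-1)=(0 1 10 2 3 4 12)(7 15 13 17)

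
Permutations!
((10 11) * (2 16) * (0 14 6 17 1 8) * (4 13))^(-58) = (0 6 1)(8 14 17)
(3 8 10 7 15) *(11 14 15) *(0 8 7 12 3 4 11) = (0 8 10 12 3 7)(4 11 14 15) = [8, 1, 2, 7, 11, 5, 6, 0, 10, 9, 12, 14, 3, 13, 15, 4]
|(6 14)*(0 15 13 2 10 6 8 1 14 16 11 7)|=|(0 15 13 2 10 6 16 11 7)(1 14 8)|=9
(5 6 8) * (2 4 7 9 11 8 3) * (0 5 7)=(0 5 6 3 2 4)(7 9 11 8)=[5, 1, 4, 2, 0, 6, 3, 9, 7, 11, 10, 8]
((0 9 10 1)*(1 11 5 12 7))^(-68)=((0 9 10 11 5 12 7 1))^(-68)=(0 5)(1 11)(7 10)(9 12)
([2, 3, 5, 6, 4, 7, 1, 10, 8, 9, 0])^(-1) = [10, 6, 0, 1, 4, 2, 3, 5, 8, 9, 7]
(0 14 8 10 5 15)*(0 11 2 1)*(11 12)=(0 14 8 10 5 15 12 11 2 1)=[14, 0, 1, 3, 4, 15, 6, 7, 10, 9, 5, 2, 11, 13, 8, 12]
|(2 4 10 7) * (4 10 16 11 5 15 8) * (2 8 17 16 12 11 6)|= |(2 10 7 8 4 12 11 5 15 17 16 6)|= 12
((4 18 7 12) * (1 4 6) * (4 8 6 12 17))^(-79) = ((1 8 6)(4 18 7 17))^(-79) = (1 6 8)(4 18 7 17)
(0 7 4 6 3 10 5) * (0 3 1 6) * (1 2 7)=(0 1 6 2 7 4)(3 10 5)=[1, 6, 7, 10, 0, 3, 2, 4, 8, 9, 5]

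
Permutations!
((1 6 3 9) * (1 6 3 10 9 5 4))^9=((1 3 5 4)(6 10 9))^9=(10)(1 3 5 4)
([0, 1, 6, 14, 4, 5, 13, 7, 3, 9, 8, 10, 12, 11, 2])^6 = (2 3 10 13)(6 14 8 11)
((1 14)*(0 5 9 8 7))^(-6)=((0 5 9 8 7)(1 14))^(-6)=(14)(0 7 8 9 5)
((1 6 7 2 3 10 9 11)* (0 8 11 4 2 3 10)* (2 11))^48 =((0 8 2 10 9 4 11 1 6 7 3))^48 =(0 9 6 8 4 7 2 11 3 10 1)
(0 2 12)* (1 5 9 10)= (0 2 12)(1 5 9 10)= [2, 5, 12, 3, 4, 9, 6, 7, 8, 10, 1, 11, 0]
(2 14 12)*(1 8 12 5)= [0, 8, 14, 3, 4, 1, 6, 7, 12, 9, 10, 11, 2, 13, 5]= (1 8 12 2 14 5)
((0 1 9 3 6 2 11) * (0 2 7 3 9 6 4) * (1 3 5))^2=((0 3 4)(1 6 7 5)(2 11))^2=(11)(0 4 3)(1 7)(5 6)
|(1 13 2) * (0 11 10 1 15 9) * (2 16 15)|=|(0 11 10 1 13 16 15 9)|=8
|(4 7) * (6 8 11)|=|(4 7)(6 8 11)|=6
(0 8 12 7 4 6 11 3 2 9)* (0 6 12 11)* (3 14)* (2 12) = [8, 1, 9, 12, 2, 5, 0, 4, 11, 6, 10, 14, 7, 13, 3] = (0 8 11 14 3 12 7 4 2 9 6)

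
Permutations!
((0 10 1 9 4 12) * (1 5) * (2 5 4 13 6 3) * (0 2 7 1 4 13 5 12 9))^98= ((0 10 13 6 3 7 1)(2 12)(4 9 5))^98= (13)(4 5 9)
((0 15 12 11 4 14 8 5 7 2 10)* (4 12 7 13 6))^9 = (0 10 2 7 15)(4 5)(6 8)(11 12)(13 14)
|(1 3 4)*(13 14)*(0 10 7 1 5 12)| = |(0 10 7 1 3 4 5 12)(13 14)| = 8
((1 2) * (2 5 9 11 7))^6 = ((1 5 9 11 7 2))^6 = (11)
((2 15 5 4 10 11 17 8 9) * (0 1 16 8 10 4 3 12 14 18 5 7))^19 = (0 8 15 1 9 7 16 2)(3 5 18 14 12)(10 11 17)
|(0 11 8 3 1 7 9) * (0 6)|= |(0 11 8 3 1 7 9 6)|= 8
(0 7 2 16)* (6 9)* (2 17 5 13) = [7, 1, 16, 3, 4, 13, 9, 17, 8, 6, 10, 11, 12, 2, 14, 15, 0, 5] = (0 7 17 5 13 2 16)(6 9)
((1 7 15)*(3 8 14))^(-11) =(1 7 15)(3 8 14) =((1 7 15)(3 8 14))^(-11)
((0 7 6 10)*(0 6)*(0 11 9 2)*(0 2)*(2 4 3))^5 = (0 7 11 9)(2 3 4)(6 10)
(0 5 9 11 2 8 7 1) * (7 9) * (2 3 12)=(0 5 7 1)(2 8 9 11 3 12)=[5, 0, 8, 12, 4, 7, 6, 1, 9, 11, 10, 3, 2]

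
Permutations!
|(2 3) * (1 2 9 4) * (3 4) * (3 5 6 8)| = 15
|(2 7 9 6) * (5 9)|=|(2 7 5 9 6)|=5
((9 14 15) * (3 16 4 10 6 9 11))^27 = ((3 16 4 10 6 9 14 15 11))^27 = (16)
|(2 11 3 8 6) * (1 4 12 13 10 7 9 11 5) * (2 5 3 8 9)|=13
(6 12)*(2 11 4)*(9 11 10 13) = [0, 1, 10, 3, 2, 5, 12, 7, 8, 11, 13, 4, 6, 9] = (2 10 13 9 11 4)(6 12)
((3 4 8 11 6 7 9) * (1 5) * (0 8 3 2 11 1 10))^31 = ((0 8 1 5 10)(2 11 6 7 9)(3 4))^31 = (0 8 1 5 10)(2 11 6 7 9)(3 4)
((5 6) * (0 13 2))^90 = ((0 13 2)(5 6))^90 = (13)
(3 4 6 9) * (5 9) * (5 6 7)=(3 4 7 5 9)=[0, 1, 2, 4, 7, 9, 6, 5, 8, 3]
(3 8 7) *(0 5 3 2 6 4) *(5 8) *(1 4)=(0 8 7 2 6 1 4)(3 5)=[8, 4, 6, 5, 0, 3, 1, 2, 7]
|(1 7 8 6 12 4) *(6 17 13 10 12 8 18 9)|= |(1 7 18 9 6 8 17 13 10 12 4)|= 11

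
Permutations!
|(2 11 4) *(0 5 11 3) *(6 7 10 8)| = |(0 5 11 4 2 3)(6 7 10 8)| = 12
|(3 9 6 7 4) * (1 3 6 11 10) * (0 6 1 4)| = |(0 6 7)(1 3 9 11 10 4)| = 6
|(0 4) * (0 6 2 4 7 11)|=3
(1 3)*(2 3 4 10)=(1 4 10 2 3)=[0, 4, 3, 1, 10, 5, 6, 7, 8, 9, 2]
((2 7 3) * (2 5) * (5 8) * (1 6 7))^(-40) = (1 7 8 2 6 3 5)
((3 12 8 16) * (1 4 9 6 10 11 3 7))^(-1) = (1 7 16 8 12 3 11 10 6 9 4)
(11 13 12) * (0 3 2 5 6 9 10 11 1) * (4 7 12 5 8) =(0 3 2 8 4 7 12 1)(5 6 9 10 11 13) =[3, 0, 8, 2, 7, 6, 9, 12, 4, 10, 11, 13, 1, 5]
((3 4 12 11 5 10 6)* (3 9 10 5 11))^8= ((3 4 12)(6 9 10))^8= (3 12 4)(6 10 9)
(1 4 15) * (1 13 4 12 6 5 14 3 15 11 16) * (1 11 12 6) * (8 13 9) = (1 6 5 14 3 15 9 8 13 4 12)(11 16) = [0, 6, 2, 15, 12, 14, 5, 7, 13, 8, 10, 16, 1, 4, 3, 9, 11]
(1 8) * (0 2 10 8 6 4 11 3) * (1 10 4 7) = [2, 6, 4, 0, 11, 5, 7, 1, 10, 9, 8, 3] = (0 2 4 11 3)(1 6 7)(8 10)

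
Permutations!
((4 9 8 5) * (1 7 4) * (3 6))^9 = (1 9)(3 6)(4 5)(7 8)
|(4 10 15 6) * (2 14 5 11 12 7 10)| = 10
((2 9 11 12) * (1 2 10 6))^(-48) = (1 2 9 11 12 10 6)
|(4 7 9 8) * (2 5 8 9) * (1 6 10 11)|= |(1 6 10 11)(2 5 8 4 7)|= 20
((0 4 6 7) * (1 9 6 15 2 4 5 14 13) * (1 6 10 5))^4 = (0 5 7 10 6 9 13 1 14)(2 4 15)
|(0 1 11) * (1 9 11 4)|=|(0 9 11)(1 4)|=6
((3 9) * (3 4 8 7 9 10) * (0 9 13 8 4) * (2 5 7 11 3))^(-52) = (2 8)(3 7)(5 11)(10 13)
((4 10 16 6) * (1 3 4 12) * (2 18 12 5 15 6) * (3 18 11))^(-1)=(1 12 18)(2 16 10 4 3 11)(5 6 15)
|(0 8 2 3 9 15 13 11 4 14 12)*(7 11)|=|(0 8 2 3 9 15 13 7 11 4 14 12)|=12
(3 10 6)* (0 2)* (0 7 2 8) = (0 8)(2 7)(3 10 6) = [8, 1, 7, 10, 4, 5, 3, 2, 0, 9, 6]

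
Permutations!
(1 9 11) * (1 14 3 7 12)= (1 9 11 14 3 7 12)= [0, 9, 2, 7, 4, 5, 6, 12, 8, 11, 10, 14, 1, 13, 3]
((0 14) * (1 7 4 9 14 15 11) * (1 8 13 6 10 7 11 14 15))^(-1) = (0 14 15 9 4 7 10 6 13 8 11 1) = ((0 1 11 8 13 6 10 7 4 9 15 14))^(-1)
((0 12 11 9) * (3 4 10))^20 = ((0 12 11 9)(3 4 10))^20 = (12)(3 10 4)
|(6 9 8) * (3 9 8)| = 2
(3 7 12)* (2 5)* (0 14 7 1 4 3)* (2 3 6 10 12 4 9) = [14, 9, 5, 1, 6, 3, 10, 4, 8, 2, 12, 11, 0, 13, 7] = (0 14 7 4 6 10 12)(1 9 2 5 3)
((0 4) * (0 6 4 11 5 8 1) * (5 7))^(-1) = (0 1 8 5 7 11)(4 6)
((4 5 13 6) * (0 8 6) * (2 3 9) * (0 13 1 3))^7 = (13)(0 9 1 4 8 2 3 5 6) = ((13)(0 8 6 4 5 1 3 9 2))^7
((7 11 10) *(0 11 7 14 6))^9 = ((0 11 10 14 6))^9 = (0 6 14 10 11)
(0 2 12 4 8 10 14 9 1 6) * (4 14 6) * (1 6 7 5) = (0 2 12 14 9 6)(1 4 8 10 7 5) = [2, 4, 12, 3, 8, 1, 0, 5, 10, 6, 7, 11, 14, 13, 9]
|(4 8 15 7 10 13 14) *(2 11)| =14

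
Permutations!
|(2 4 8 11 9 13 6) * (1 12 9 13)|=|(1 12 9)(2 4 8 11 13 6)|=6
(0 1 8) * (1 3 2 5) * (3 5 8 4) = [5, 4, 8, 2, 3, 1, 6, 7, 0] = (0 5 1 4 3 2 8)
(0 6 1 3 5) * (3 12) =(0 6 1 12 3 5) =[6, 12, 2, 5, 4, 0, 1, 7, 8, 9, 10, 11, 3]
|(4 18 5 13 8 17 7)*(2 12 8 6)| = |(2 12 8 17 7 4 18 5 13 6)| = 10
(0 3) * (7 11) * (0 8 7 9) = (0 3 8 7 11 9) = [3, 1, 2, 8, 4, 5, 6, 11, 7, 0, 10, 9]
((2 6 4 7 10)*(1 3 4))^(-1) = ((1 3 4 7 10 2 6))^(-1) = (1 6 2 10 7 4 3)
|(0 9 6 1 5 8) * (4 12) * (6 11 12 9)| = 20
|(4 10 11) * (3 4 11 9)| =|(11)(3 4 10 9)| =4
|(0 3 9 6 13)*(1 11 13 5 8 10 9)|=|(0 3 1 11 13)(5 8 10 9 6)|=5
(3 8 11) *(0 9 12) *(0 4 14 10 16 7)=(0 9 12 4 14 10 16 7)(3 8 11)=[9, 1, 2, 8, 14, 5, 6, 0, 11, 12, 16, 3, 4, 13, 10, 15, 7]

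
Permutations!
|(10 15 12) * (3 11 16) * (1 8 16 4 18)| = 21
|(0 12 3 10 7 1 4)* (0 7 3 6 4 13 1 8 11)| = 14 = |(0 12 6 4 7 8 11)(1 13)(3 10)|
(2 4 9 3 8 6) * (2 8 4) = (3 4 9)(6 8) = [0, 1, 2, 4, 9, 5, 8, 7, 6, 3]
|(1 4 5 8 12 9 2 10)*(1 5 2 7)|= |(1 4 2 10 5 8 12 9 7)|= 9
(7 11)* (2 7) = (2 7 11) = [0, 1, 7, 3, 4, 5, 6, 11, 8, 9, 10, 2]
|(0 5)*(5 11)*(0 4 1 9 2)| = |(0 11 5 4 1 9 2)| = 7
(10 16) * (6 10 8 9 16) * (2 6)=(2 6 10)(8 9 16)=[0, 1, 6, 3, 4, 5, 10, 7, 9, 16, 2, 11, 12, 13, 14, 15, 8]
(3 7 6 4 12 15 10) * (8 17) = (3 7 6 4 12 15 10)(8 17) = [0, 1, 2, 7, 12, 5, 4, 6, 17, 9, 3, 11, 15, 13, 14, 10, 16, 8]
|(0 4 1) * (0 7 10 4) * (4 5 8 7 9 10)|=|(1 9 10 5 8 7 4)|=7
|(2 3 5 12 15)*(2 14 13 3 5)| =7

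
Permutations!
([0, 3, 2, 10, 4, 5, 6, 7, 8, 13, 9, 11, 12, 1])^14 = [0, 13, 2, 1, 4, 5, 6, 7, 8, 10, 3, 11, 12, 9]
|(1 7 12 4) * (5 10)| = |(1 7 12 4)(5 10)| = 4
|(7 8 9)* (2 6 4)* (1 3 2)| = |(1 3 2 6 4)(7 8 9)| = 15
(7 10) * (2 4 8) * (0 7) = (0 7 10)(2 4 8) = [7, 1, 4, 3, 8, 5, 6, 10, 2, 9, 0]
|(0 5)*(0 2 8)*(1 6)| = 4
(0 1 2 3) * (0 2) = (0 1)(2 3) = [1, 0, 3, 2]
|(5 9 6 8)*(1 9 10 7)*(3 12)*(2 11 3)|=|(1 9 6 8 5 10 7)(2 11 3 12)|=28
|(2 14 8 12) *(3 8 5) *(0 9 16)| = |(0 9 16)(2 14 5 3 8 12)| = 6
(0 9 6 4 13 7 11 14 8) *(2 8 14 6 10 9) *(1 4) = (14)(0 2 8)(1 4 13 7 11 6)(9 10) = [2, 4, 8, 3, 13, 5, 1, 11, 0, 10, 9, 6, 12, 7, 14]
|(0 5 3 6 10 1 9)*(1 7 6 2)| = 6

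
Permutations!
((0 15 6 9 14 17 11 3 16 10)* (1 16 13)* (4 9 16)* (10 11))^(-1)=((0 15 6 16 11 3 13 1 4 9 14 17 10))^(-1)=(0 10 17 14 9 4 1 13 3 11 16 6 15)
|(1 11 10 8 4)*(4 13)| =6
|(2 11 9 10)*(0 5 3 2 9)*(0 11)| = 4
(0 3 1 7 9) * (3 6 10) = (0 6 10 3 1 7 9) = [6, 7, 2, 1, 4, 5, 10, 9, 8, 0, 3]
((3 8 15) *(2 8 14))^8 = ((2 8 15 3 14))^8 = (2 3 8 14 15)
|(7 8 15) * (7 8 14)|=2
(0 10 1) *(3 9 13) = (0 10 1)(3 9 13) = [10, 0, 2, 9, 4, 5, 6, 7, 8, 13, 1, 11, 12, 3]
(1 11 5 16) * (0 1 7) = (0 1 11 5 16 7) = [1, 11, 2, 3, 4, 16, 6, 0, 8, 9, 10, 5, 12, 13, 14, 15, 7]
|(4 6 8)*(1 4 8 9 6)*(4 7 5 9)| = |(1 7 5 9 6 4)| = 6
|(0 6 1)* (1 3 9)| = |(0 6 3 9 1)| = 5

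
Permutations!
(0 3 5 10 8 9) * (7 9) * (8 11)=[3, 1, 2, 5, 4, 10, 6, 9, 7, 0, 11, 8]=(0 3 5 10 11 8 7 9)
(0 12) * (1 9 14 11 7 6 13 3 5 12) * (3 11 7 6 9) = (0 1 3 5 12)(6 13 11)(7 9 14) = [1, 3, 2, 5, 4, 12, 13, 9, 8, 14, 10, 6, 0, 11, 7]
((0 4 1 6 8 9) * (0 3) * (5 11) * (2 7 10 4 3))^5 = (0 3)(1 7 8 4 2 6 10 9)(5 11)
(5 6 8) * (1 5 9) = [0, 5, 2, 3, 4, 6, 8, 7, 9, 1] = (1 5 6 8 9)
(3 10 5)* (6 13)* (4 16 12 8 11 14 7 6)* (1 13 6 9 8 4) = (1 13)(3 10 5)(4 16 12)(7 9 8 11 14) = [0, 13, 2, 10, 16, 3, 6, 9, 11, 8, 5, 14, 4, 1, 7, 15, 12]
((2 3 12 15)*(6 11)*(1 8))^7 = (1 8)(2 15 12 3)(6 11) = ((1 8)(2 3 12 15)(6 11))^7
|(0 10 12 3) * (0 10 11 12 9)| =6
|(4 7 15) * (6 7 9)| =|(4 9 6 7 15)| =5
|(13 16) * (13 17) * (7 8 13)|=|(7 8 13 16 17)|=5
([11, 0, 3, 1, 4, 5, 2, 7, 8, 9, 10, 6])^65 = (0 1 3 2 6 11)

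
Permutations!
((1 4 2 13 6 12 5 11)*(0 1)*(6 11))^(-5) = (0 1 4 2 13 11)(5 6 12)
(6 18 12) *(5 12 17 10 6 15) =(5 12 15)(6 18 17 10) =[0, 1, 2, 3, 4, 12, 18, 7, 8, 9, 6, 11, 15, 13, 14, 5, 16, 10, 17]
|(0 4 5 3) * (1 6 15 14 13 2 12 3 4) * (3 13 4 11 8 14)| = 15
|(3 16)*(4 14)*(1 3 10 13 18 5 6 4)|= 10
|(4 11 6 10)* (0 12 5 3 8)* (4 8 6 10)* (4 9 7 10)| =18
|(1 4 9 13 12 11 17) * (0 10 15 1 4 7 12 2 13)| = |(0 10 15 1 7 12 11 17 4 9)(2 13)| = 10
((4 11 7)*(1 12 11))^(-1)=((1 12 11 7 4))^(-1)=(1 4 7 11 12)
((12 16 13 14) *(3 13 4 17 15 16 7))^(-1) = ((3 13 14 12 7)(4 17 15 16))^(-1) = (3 7 12 14 13)(4 16 15 17)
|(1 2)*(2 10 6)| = 4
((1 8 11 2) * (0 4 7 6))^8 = (11)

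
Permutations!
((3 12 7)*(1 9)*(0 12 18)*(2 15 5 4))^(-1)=((0 12 7 3 18)(1 9)(2 15 5 4))^(-1)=(0 18 3 7 12)(1 9)(2 4 5 15)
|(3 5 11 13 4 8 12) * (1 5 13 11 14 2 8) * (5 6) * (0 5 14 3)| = |(0 5 3 13 4 1 6 14 2 8 12)| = 11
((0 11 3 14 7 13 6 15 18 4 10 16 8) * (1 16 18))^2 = (0 3 7 6 1 8 11 14 13 15 16)(4 18 10)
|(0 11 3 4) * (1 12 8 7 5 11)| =|(0 1 12 8 7 5 11 3 4)| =9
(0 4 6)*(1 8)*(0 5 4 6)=(0 6 5 4)(1 8)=[6, 8, 2, 3, 0, 4, 5, 7, 1]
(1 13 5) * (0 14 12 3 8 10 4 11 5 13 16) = (0 14 12 3 8 10 4 11 5 1 16) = [14, 16, 2, 8, 11, 1, 6, 7, 10, 9, 4, 5, 3, 13, 12, 15, 0]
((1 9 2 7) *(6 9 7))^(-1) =(1 7)(2 9 6) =((1 7)(2 6 9))^(-1)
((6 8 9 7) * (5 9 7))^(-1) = (5 9)(6 7 8)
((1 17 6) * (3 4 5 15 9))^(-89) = ((1 17 6)(3 4 5 15 9))^(-89) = (1 17 6)(3 4 5 15 9)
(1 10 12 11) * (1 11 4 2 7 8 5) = [0, 10, 7, 3, 2, 1, 6, 8, 5, 9, 12, 11, 4] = (1 10 12 4 2 7 8 5)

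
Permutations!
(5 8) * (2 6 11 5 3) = (2 6 11 5 8 3) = [0, 1, 6, 2, 4, 8, 11, 7, 3, 9, 10, 5]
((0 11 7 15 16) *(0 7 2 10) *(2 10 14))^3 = ((0 11 10)(2 14)(7 15 16))^3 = (16)(2 14)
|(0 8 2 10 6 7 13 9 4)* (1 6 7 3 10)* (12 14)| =|(0 8 2 1 6 3 10 7 13 9 4)(12 14)| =22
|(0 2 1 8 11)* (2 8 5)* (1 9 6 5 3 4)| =|(0 8 11)(1 3 4)(2 9 6 5)| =12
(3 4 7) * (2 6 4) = (2 6 4 7 3) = [0, 1, 6, 2, 7, 5, 4, 3]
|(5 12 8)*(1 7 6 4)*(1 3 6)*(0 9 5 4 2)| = 18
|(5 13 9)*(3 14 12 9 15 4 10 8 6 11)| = |(3 14 12 9 5 13 15 4 10 8 6 11)| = 12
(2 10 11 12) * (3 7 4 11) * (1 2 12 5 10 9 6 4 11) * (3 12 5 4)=(1 2 9 6 3 7 11 4)(5 10 12)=[0, 2, 9, 7, 1, 10, 3, 11, 8, 6, 12, 4, 5]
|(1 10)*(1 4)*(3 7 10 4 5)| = 4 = |(1 4)(3 7 10 5)|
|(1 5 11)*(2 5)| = 4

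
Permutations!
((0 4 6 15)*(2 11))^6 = (0 6)(4 15)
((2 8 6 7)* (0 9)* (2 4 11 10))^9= ((0 9)(2 8 6 7 4 11 10))^9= (0 9)(2 6 4 10 8 7 11)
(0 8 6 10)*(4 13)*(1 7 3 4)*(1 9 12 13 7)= (0 8 6 10)(3 4 7)(9 12 13)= [8, 1, 2, 4, 7, 5, 10, 3, 6, 12, 0, 11, 13, 9]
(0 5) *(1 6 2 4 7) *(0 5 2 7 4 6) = (0 2 6 7 1) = [2, 0, 6, 3, 4, 5, 7, 1]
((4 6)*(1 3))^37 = ((1 3)(4 6))^37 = (1 3)(4 6)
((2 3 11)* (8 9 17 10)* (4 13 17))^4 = (2 3 11)(4 8 17)(9 10 13)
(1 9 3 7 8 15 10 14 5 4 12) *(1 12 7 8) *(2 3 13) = (1 9 13 2 3 8 15 10 14 5 4 7) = [0, 9, 3, 8, 7, 4, 6, 1, 15, 13, 14, 11, 12, 2, 5, 10]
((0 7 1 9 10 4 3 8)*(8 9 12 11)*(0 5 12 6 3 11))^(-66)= ((0 7 1 6 3 9 10 4 11 8 5 12))^(-66)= (0 10)(1 11)(3 5)(4 7)(6 8)(9 12)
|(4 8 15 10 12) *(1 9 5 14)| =20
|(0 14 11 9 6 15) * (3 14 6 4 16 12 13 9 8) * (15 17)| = |(0 6 17 15)(3 14 11 8)(4 16 12 13 9)| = 20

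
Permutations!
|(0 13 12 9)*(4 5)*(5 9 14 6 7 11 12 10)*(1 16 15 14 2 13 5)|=|(0 5 4 9)(1 16 15 14 6 7 11 12 2 13 10)|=44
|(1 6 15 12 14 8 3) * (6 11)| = |(1 11 6 15 12 14 8 3)| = 8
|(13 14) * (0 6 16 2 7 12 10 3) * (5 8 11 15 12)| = 12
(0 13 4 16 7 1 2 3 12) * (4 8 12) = (0 13 8 12)(1 2 3 4 16 7) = [13, 2, 3, 4, 16, 5, 6, 1, 12, 9, 10, 11, 0, 8, 14, 15, 7]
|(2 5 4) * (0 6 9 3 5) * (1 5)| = 8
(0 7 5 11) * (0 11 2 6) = (11)(0 7 5 2 6) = [7, 1, 6, 3, 4, 2, 0, 5, 8, 9, 10, 11]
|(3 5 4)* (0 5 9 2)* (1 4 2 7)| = 15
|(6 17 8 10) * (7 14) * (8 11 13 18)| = |(6 17 11 13 18 8 10)(7 14)| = 14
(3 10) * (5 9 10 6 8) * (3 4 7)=(3 6 8 5 9 10 4 7)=[0, 1, 2, 6, 7, 9, 8, 3, 5, 10, 4]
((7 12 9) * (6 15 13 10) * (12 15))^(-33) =(6 9 15 10 12 7 13)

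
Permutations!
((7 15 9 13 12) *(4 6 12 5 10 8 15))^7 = ((4 6 12 7)(5 10 8 15 9 13))^7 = (4 7 12 6)(5 10 8 15 9 13)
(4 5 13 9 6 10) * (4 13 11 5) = (5 11)(6 10 13 9) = [0, 1, 2, 3, 4, 11, 10, 7, 8, 6, 13, 5, 12, 9]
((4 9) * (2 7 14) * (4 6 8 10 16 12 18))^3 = (4 8 12 9 10 18 6 16) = ((2 7 14)(4 9 6 8 10 16 12 18))^3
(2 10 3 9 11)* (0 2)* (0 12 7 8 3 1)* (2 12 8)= (0 12 7 2 10 1)(3 9 11 8)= [12, 0, 10, 9, 4, 5, 6, 2, 3, 11, 1, 8, 7]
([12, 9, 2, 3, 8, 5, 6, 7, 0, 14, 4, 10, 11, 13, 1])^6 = [0, 1, 2, 3, 4, 5, 6, 7, 8, 9, 10, 11, 12, 13, 14]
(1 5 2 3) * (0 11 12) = [11, 5, 3, 1, 4, 2, 6, 7, 8, 9, 10, 12, 0] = (0 11 12)(1 5 2 3)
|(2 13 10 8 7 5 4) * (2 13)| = |(4 13 10 8 7 5)| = 6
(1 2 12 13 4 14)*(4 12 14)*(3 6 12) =(1 2 14)(3 6 12 13) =[0, 2, 14, 6, 4, 5, 12, 7, 8, 9, 10, 11, 13, 3, 1]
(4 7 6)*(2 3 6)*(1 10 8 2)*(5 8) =(1 10 5 8 2 3 6 4 7) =[0, 10, 3, 6, 7, 8, 4, 1, 2, 9, 5]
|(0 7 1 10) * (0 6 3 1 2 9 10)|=|(0 7 2 9 10 6 3 1)|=8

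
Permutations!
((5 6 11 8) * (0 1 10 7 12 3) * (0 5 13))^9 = ((0 1 10 7 12 3 5 6 11 8 13))^9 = (0 8 6 3 7 1 13 11 5 12 10)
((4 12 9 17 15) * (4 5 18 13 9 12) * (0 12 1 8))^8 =((0 12 1 8)(5 18 13 9 17 15))^8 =(5 13 17)(9 15 18)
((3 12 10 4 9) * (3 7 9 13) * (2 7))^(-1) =(2 9 7)(3 13 4 10 12) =((2 7 9)(3 12 10 4 13))^(-1)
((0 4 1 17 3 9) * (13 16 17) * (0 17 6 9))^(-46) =(0 3 17 9 6 16 13 1 4)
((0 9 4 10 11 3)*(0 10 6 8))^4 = ((0 9 4 6 8)(3 10 11))^4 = (0 8 6 4 9)(3 10 11)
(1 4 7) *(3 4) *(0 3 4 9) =(0 3 9)(1 4 7) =[3, 4, 2, 9, 7, 5, 6, 1, 8, 0]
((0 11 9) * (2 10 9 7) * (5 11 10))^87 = ((0 10 9)(2 5 11 7))^87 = (2 7 11 5)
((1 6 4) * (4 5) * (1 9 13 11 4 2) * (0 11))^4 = ((0 11 4 9 13)(1 6 5 2))^4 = (0 13 9 4 11)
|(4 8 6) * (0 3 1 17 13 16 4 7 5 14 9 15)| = 14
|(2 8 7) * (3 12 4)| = |(2 8 7)(3 12 4)| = 3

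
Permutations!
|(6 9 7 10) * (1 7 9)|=|(1 7 10 6)|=4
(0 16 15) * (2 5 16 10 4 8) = (0 10 4 8 2 5 16 15) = [10, 1, 5, 3, 8, 16, 6, 7, 2, 9, 4, 11, 12, 13, 14, 0, 15]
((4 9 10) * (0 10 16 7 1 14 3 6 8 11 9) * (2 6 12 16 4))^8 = (1 3 16)(7 14 12)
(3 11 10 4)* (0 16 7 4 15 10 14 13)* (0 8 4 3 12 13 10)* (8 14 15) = (0 16 7 3 11 15)(4 12 13 14 10 8) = [16, 1, 2, 11, 12, 5, 6, 3, 4, 9, 8, 15, 13, 14, 10, 0, 7]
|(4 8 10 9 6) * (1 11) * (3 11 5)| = |(1 5 3 11)(4 8 10 9 6)| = 20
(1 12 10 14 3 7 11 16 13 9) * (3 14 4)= (1 12 10 4 3 7 11 16 13 9)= [0, 12, 2, 7, 3, 5, 6, 11, 8, 1, 4, 16, 10, 9, 14, 15, 13]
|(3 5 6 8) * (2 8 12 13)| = |(2 8 3 5 6 12 13)| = 7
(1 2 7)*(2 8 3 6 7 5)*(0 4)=(0 4)(1 8 3 6 7)(2 5)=[4, 8, 5, 6, 0, 2, 7, 1, 3]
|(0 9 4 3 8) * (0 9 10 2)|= 12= |(0 10 2)(3 8 9 4)|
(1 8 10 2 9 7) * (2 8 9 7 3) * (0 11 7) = (0 11 7 1 9 3 2)(8 10) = [11, 9, 0, 2, 4, 5, 6, 1, 10, 3, 8, 7]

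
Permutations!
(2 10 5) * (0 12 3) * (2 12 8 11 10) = (0 8 11 10 5 12 3) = [8, 1, 2, 0, 4, 12, 6, 7, 11, 9, 5, 10, 3]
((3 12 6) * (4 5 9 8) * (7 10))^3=((3 12 6)(4 5 9 8)(7 10))^3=(12)(4 8 9 5)(7 10)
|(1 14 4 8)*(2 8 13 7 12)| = |(1 14 4 13 7 12 2 8)| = 8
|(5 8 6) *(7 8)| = 4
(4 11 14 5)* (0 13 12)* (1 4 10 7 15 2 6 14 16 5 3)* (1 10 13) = (0 1 4 11 16 5 13 12)(2 6 14 3 10 7 15) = [1, 4, 6, 10, 11, 13, 14, 15, 8, 9, 7, 16, 0, 12, 3, 2, 5]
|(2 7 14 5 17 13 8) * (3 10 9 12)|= 28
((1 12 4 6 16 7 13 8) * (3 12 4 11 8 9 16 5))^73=((1 4 6 5 3 12 11 8)(7 13 9 16))^73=(1 4 6 5 3 12 11 8)(7 13 9 16)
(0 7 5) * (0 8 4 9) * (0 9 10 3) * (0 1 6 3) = (0 7 5 8 4 10)(1 6 3) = [7, 6, 2, 1, 10, 8, 3, 5, 4, 9, 0]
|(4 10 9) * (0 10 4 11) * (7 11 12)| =|(0 10 9 12 7 11)| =6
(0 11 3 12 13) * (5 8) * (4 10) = (0 11 3 12 13)(4 10)(5 8) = [11, 1, 2, 12, 10, 8, 6, 7, 5, 9, 4, 3, 13, 0]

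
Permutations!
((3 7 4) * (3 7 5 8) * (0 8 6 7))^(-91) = (8)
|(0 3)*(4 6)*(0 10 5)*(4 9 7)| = |(0 3 10 5)(4 6 9 7)| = 4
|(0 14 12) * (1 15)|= |(0 14 12)(1 15)|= 6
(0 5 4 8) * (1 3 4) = [5, 3, 2, 4, 8, 1, 6, 7, 0] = (0 5 1 3 4 8)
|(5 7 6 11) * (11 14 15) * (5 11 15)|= 4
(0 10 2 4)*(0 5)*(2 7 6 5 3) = (0 10 7 6 5)(2 4 3) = [10, 1, 4, 2, 3, 0, 5, 6, 8, 9, 7]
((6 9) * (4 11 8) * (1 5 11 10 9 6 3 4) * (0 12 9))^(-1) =(0 10 4 3 9 12)(1 8 11 5)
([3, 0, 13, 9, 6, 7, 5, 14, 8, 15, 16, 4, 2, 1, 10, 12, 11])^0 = (16)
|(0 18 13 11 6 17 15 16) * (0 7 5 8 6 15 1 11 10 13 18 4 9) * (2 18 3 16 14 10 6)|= |(0 4 9)(1 11 15 14 10 13 6 17)(2 18 3 16 7 5 8)|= 168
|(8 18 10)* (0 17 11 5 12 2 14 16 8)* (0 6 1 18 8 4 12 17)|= |(1 18 10 6)(2 14 16 4 12)(5 17 11)|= 60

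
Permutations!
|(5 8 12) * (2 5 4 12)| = |(2 5 8)(4 12)| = 6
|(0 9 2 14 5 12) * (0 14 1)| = |(0 9 2 1)(5 12 14)| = 12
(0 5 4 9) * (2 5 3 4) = [3, 1, 5, 4, 9, 2, 6, 7, 8, 0] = (0 3 4 9)(2 5)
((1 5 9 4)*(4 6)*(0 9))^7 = (0 9 6 4 1 5)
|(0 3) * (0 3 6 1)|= 3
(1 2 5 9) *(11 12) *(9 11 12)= [0, 2, 5, 3, 4, 11, 6, 7, 8, 1, 10, 9, 12]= (12)(1 2 5 11 9)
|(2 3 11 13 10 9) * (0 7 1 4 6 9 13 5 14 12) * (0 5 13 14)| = |(0 7 1 4 6 9 2 3 11 13 10 14 12 5)| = 14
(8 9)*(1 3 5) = (1 3 5)(8 9) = [0, 3, 2, 5, 4, 1, 6, 7, 9, 8]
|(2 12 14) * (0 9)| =6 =|(0 9)(2 12 14)|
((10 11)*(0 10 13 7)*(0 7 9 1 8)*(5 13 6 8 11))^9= (13)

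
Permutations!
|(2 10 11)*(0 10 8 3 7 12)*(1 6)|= |(0 10 11 2 8 3 7 12)(1 6)|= 8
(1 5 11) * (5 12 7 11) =(1 12 7 11) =[0, 12, 2, 3, 4, 5, 6, 11, 8, 9, 10, 1, 7]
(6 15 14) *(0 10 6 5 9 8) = (0 10 6 15 14 5 9 8) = [10, 1, 2, 3, 4, 9, 15, 7, 0, 8, 6, 11, 12, 13, 5, 14]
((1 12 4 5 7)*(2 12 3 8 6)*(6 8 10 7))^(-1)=((1 3 10 7)(2 12 4 5 6))^(-1)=(1 7 10 3)(2 6 5 4 12)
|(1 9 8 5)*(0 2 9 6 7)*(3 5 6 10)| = 12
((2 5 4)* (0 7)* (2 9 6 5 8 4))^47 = (0 7)(2 5 6 9 4 8)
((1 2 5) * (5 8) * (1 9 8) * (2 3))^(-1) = (1 2 3)(5 8 9)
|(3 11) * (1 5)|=2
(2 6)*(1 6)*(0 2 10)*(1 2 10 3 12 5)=(0 10)(1 6 3 12 5)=[10, 6, 2, 12, 4, 1, 3, 7, 8, 9, 0, 11, 5]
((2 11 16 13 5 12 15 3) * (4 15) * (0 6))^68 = (2 12 11 4 16 15 13 3 5)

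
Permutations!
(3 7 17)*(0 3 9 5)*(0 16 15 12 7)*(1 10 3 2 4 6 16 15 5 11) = [2, 10, 4, 0, 6, 15, 16, 17, 8, 11, 3, 1, 7, 13, 14, 12, 5, 9] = (0 2 4 6 16 5 15 12 7 17 9 11 1 10 3)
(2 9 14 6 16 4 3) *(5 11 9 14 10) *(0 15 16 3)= [15, 1, 14, 2, 0, 11, 3, 7, 8, 10, 5, 9, 12, 13, 6, 16, 4]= (0 15 16 4)(2 14 6 3)(5 11 9 10)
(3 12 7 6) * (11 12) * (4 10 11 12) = (3 12 7 6)(4 10 11) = [0, 1, 2, 12, 10, 5, 3, 6, 8, 9, 11, 4, 7]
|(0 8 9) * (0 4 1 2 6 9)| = |(0 8)(1 2 6 9 4)| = 10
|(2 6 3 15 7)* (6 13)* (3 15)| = |(2 13 6 15 7)| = 5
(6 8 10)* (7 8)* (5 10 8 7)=(5 10 6)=[0, 1, 2, 3, 4, 10, 5, 7, 8, 9, 6]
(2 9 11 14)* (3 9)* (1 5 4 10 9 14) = (1 5 4 10 9 11)(2 3 14) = [0, 5, 3, 14, 10, 4, 6, 7, 8, 11, 9, 1, 12, 13, 2]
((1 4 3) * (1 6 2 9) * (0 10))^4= ((0 10)(1 4 3 6 2 9))^4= (10)(1 2 3)(4 9 6)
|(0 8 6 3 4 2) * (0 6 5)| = 12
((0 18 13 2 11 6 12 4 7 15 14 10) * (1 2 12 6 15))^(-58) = (0 13 4 1 11 14)(2 15 10 18 12 7)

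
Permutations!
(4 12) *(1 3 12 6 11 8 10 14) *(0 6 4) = (0 6 11 8 10 14 1 3 12) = [6, 3, 2, 12, 4, 5, 11, 7, 10, 9, 14, 8, 0, 13, 1]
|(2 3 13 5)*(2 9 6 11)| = |(2 3 13 5 9 6 11)| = 7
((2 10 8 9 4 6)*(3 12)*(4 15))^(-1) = ((2 10 8 9 15 4 6)(3 12))^(-1) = (2 6 4 15 9 8 10)(3 12)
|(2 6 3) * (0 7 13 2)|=6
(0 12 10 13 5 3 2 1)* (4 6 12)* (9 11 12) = (0 4 6 9 11 12 10 13 5 3 2 1) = [4, 0, 1, 2, 6, 3, 9, 7, 8, 11, 13, 12, 10, 5]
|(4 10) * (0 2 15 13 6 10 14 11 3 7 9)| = |(0 2 15 13 6 10 4 14 11 3 7 9)| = 12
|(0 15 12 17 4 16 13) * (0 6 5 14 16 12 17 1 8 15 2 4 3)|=45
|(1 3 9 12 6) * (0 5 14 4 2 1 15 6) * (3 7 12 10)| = 24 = |(0 5 14 4 2 1 7 12)(3 9 10)(6 15)|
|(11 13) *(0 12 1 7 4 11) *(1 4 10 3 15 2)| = |(0 12 4 11 13)(1 7 10 3 15 2)| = 30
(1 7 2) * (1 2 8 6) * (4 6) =[0, 7, 2, 3, 6, 5, 1, 8, 4] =(1 7 8 4 6)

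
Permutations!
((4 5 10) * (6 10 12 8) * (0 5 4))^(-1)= (0 10 6 8 12 5)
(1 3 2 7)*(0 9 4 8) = [9, 3, 7, 2, 8, 5, 6, 1, 0, 4] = (0 9 4 8)(1 3 2 7)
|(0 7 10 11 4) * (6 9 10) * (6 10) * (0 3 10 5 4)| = 14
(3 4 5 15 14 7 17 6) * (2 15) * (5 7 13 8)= (2 15 14 13 8 5)(3 4 7 17 6)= [0, 1, 15, 4, 7, 2, 3, 17, 5, 9, 10, 11, 12, 8, 13, 14, 16, 6]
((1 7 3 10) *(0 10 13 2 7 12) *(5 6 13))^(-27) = ((0 10 1 12)(2 7 3 5 6 13))^(-27) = (0 10 1 12)(2 5)(3 13)(6 7)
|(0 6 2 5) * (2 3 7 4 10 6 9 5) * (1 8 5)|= |(0 9 1 8 5)(3 7 4 10 6)|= 5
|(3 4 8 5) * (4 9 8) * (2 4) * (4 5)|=|(2 5 3 9 8 4)|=6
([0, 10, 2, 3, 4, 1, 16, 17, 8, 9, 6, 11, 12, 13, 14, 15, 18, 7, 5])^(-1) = [0, 5, 2, 3, 4, 18, 10, 17, 8, 9, 1, 11, 12, 13, 14, 15, 6, 7, 16]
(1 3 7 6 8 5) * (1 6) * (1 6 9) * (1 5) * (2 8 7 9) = [0, 3, 8, 9, 4, 2, 7, 6, 1, 5] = (1 3 9 5 2 8)(6 7)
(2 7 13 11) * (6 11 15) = (2 7 13 15 6 11) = [0, 1, 7, 3, 4, 5, 11, 13, 8, 9, 10, 2, 12, 15, 14, 6]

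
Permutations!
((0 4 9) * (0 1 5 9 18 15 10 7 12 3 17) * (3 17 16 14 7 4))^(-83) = (0 3 16 14 7 12 17)(1 5 9)(4 18 15 10)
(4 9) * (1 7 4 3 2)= [0, 7, 1, 2, 9, 5, 6, 4, 8, 3]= (1 7 4 9 3 2)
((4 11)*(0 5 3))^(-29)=(0 5 3)(4 11)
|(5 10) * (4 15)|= 2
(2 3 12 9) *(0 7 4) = (0 7 4)(2 3 12 9) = [7, 1, 3, 12, 0, 5, 6, 4, 8, 2, 10, 11, 9]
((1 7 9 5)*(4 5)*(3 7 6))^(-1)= ((1 6 3 7 9 4 5))^(-1)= (1 5 4 9 7 3 6)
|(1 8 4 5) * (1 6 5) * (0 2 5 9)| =|(0 2 5 6 9)(1 8 4)| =15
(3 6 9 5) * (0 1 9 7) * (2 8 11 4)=(0 1 9 5 3 6 7)(2 8 11 4)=[1, 9, 8, 6, 2, 3, 7, 0, 11, 5, 10, 4]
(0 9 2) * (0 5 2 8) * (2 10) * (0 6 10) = (0 9 8 6 10 2 5) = [9, 1, 5, 3, 4, 0, 10, 7, 6, 8, 2]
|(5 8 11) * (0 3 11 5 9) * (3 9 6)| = |(0 9)(3 11 6)(5 8)| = 6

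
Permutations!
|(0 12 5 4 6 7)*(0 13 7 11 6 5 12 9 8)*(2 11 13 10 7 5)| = 6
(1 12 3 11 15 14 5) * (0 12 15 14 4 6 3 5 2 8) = (0 12 5 1 15 4 6 3 11 14 2 8) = [12, 15, 8, 11, 6, 1, 3, 7, 0, 9, 10, 14, 5, 13, 2, 4]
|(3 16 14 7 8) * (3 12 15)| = |(3 16 14 7 8 12 15)| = 7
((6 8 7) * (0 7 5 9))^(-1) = (0 9 5 8 6 7)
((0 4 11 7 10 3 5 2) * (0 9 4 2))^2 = ((0 2 9 4 11 7 10 3 5))^2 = (0 9 11 10 5 2 4 7 3)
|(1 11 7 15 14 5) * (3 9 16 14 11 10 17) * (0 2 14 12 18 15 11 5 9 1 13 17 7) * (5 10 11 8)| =17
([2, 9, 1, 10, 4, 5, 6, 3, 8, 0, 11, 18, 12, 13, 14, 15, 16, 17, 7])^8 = (3 18 10 7 11)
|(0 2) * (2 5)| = |(0 5 2)| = 3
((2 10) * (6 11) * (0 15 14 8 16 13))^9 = (0 8)(2 10)(6 11)(13 14)(15 16)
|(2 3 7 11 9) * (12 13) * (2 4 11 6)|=12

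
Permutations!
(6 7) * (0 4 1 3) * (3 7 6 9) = (0 4 1 7 9 3) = [4, 7, 2, 0, 1, 5, 6, 9, 8, 3]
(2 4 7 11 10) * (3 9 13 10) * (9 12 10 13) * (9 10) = (13)(2 4 7 11 3 12 9 10) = [0, 1, 4, 12, 7, 5, 6, 11, 8, 10, 2, 3, 9, 13]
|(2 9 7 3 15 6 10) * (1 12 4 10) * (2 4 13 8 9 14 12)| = |(1 2 14 12 13 8 9 7 3 15 6)(4 10)| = 22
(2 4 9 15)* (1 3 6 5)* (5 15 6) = (1 3 5)(2 4 9 6 15) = [0, 3, 4, 5, 9, 1, 15, 7, 8, 6, 10, 11, 12, 13, 14, 2]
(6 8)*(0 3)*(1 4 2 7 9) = (0 3)(1 4 2 7 9)(6 8) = [3, 4, 7, 0, 2, 5, 8, 9, 6, 1]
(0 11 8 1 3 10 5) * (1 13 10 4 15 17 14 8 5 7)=(0 11 5)(1 3 4 15 17 14 8 13 10 7)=[11, 3, 2, 4, 15, 0, 6, 1, 13, 9, 7, 5, 12, 10, 8, 17, 16, 14]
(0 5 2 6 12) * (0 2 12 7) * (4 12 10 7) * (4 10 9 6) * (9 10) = (0 5 10 7)(2 4 12)(6 9) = [5, 1, 4, 3, 12, 10, 9, 0, 8, 6, 7, 11, 2]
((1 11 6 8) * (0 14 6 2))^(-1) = (0 2 11 1 8 6 14)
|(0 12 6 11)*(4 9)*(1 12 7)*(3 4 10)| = |(0 7 1 12 6 11)(3 4 9 10)| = 12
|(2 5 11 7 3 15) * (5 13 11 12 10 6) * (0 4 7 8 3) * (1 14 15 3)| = |(0 4 7)(1 14 15 2 13 11 8)(5 12 10 6)| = 84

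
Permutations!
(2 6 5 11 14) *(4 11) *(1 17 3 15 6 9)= (1 17 3 15 6 5 4 11 14 2 9)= [0, 17, 9, 15, 11, 4, 5, 7, 8, 1, 10, 14, 12, 13, 2, 6, 16, 3]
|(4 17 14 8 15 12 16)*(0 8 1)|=9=|(0 8 15 12 16 4 17 14 1)|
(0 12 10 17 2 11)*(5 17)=[12, 1, 11, 3, 4, 17, 6, 7, 8, 9, 5, 0, 10, 13, 14, 15, 16, 2]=(0 12 10 5 17 2 11)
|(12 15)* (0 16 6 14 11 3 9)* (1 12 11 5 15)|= 18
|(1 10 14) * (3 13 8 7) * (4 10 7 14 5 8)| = 9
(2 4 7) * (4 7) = (2 7) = [0, 1, 7, 3, 4, 5, 6, 2]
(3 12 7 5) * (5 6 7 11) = (3 12 11 5)(6 7) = [0, 1, 2, 12, 4, 3, 7, 6, 8, 9, 10, 5, 11]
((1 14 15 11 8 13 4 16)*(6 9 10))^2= ((1 14 15 11 8 13 4 16)(6 9 10))^2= (1 15 8 4)(6 10 9)(11 13 16 14)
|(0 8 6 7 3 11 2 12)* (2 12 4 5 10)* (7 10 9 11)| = |(0 8 6 10 2 4 5 9 11 12)(3 7)| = 10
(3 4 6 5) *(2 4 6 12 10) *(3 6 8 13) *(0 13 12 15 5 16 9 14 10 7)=(0 13 3 8 12 7)(2 4 15 5 6 16 9 14 10)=[13, 1, 4, 8, 15, 6, 16, 0, 12, 14, 2, 11, 7, 3, 10, 5, 9]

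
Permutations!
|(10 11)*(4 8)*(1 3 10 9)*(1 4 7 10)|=|(1 3)(4 8 7 10 11 9)|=6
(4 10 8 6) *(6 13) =[0, 1, 2, 3, 10, 5, 4, 7, 13, 9, 8, 11, 12, 6] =(4 10 8 13 6)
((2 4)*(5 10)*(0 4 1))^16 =(10)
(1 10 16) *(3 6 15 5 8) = [0, 10, 2, 6, 4, 8, 15, 7, 3, 9, 16, 11, 12, 13, 14, 5, 1] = (1 10 16)(3 6 15 5 8)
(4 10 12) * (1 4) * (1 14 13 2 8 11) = (1 4 10 12 14 13 2 8 11) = [0, 4, 8, 3, 10, 5, 6, 7, 11, 9, 12, 1, 14, 2, 13]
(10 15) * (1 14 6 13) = (1 14 6 13)(10 15) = [0, 14, 2, 3, 4, 5, 13, 7, 8, 9, 15, 11, 12, 1, 6, 10]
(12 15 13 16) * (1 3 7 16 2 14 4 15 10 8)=(1 3 7 16 12 10 8)(2 14 4 15 13)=[0, 3, 14, 7, 15, 5, 6, 16, 1, 9, 8, 11, 10, 2, 4, 13, 12]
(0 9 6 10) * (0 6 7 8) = [9, 1, 2, 3, 4, 5, 10, 8, 0, 7, 6] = (0 9 7 8)(6 10)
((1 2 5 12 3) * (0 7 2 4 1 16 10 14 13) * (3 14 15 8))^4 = ((0 7 2 5 12 14 13)(1 4)(3 16 10 15 8))^4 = (0 12 7 14 2 13 5)(3 8 15 10 16)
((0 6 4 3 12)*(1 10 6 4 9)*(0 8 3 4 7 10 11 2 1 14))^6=((0 7 10 6 9 14)(1 11 2)(3 12 8))^6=(14)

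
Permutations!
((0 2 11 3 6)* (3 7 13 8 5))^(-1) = ((0 2 11 7 13 8 5 3 6))^(-1) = (0 6 3 5 8 13 7 11 2)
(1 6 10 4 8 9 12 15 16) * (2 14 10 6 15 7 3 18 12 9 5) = (1 15 16)(2 14 10 4 8 5)(3 18 12 7) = [0, 15, 14, 18, 8, 2, 6, 3, 5, 9, 4, 11, 7, 13, 10, 16, 1, 17, 12]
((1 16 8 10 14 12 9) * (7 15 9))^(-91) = ((1 16 8 10 14 12 7 15 9))^(-91) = (1 9 15 7 12 14 10 8 16)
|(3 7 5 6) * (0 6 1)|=6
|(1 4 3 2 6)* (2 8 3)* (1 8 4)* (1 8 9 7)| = 8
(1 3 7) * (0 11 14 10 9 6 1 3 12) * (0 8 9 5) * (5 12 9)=(0 11 14 10 12 8 5)(1 9 6)(3 7)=[11, 9, 2, 7, 4, 0, 1, 3, 5, 6, 12, 14, 8, 13, 10]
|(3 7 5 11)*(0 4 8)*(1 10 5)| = 6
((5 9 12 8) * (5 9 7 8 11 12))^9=((5 7 8 9)(11 12))^9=(5 7 8 9)(11 12)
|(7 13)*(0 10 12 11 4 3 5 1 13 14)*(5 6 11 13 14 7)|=28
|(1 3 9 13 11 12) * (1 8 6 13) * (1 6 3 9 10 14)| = |(1 9 6 13 11 12 8 3 10 14)| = 10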